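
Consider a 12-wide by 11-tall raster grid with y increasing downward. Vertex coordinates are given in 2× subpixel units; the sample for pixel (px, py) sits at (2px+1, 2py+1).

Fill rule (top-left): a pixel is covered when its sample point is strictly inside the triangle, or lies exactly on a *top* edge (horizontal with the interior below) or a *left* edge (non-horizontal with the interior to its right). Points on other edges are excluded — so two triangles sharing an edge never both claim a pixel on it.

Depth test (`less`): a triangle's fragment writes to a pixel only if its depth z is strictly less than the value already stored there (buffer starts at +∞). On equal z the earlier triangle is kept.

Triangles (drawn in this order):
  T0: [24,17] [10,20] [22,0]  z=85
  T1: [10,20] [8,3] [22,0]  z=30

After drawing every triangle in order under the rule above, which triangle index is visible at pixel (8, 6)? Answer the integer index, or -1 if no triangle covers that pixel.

T0:
  2·area = 244
  edge (24, 17)→(10, 20): d=(-14,3) right/bottom  bias=-1
  edge (10, 20)→(22, 0): d=(12,-20) top-left  bias=+0
  edge (22, 0)→(24, 17): d=(2,17) right/bottom  bias=-1
    (10,1)@(21, 3): e=[205,16,23] → #
    (11,1)@(23, 3): e=[199,56,-11] → ·
    (9,2)@(19, 5): e=[183,0,61] → #  [on edge]
    (11,2)@(23, 5): e=[171,80,-7] → ·
    (9,3)@(19, 7): e=[155,24,65] → #
    (11,3)@(23, 7): e=[143,104,-3] → ·
    (8,4)@(17, 9): e=[133,8,103] → #
    (11,4)@(23, 9): e=[115,128,1] → #
    (8,5)@(17, 11): e=[105,32,107] → #
    (7,6)@(15, 13): e=[83,16,145] → #
    (6,7)@(13, 15): e=[61,0,183] → #  [on edge]
    (6,8)@(13, 17): e=[33,24,187] → #
  covered (32 px):
    · · · · · · · · · · · ·
    · · · · · · · · · · # ·
    · · · · · · · · · # # ·
    · · · · · · · · · # # ·
    · · · · · · · · # # # #
    · · · · · · · · # # # #
    · · · · · · · # # # # #
    · · · · · · # # # # # #
    · · · · · · # # # # # #
    · · · · · # # · · · · ·
    · · · · · · · · · · · ·
T1:
  2·area = 244
  edge (10, 20)→(8, 3): d=(-2,-17) top-left  bias=+0
  edge (8, 3)→(22, 0): d=(14,-3) top-left  bias=+0
  edge (22, 0)→(10, 20): d=(-12,20) right/bottom  bias=-1
    (9,0)@(19, 1): e=[191,5,48] → #
    (10,0)@(21, 1): e=[225,11,8] → #
    (11,0)@(23, 1): e=[259,17,-32] → ·
    (4,1)@(9, 3): e=[17,3,224] → #
    (5,1)@(11, 3): e=[51,9,184] → #
    (6,1)@(13, 3): e=[85,15,144] → #
    (7,1)@(15, 3): e=[119,21,104] → #
    (8,1)@(17, 3): e=[153,27,64] → #
    (10,1)@(21, 3): e=[221,39,-16] → ·
    (4,2)@(9, 5): e=[13,31,200] → #
    (9,2)@(19, 5): e=[183,61,0] → ·  [on edge]
    (4,3)@(9, 7): e=[9,59,176] → #
    (6,7)@(13, 15): e=[61,183,0] → ·  [on edge]
  covered (30 px):
    · · · · · · · · · # # ·
    · · · · # # # # # # · ·
    · · · · # # # # # · · ·
    · · · · # # # # # · · ·
    · · · · # # # # · · · ·
    · · · · # # # # · · · ·
    · · · · · # # · · · · ·
    · · · · · # · · · · · ·
    · · · · · # · · · · · ·
    · · · · · · · · · · · ·
    · · · · · · · · · · · ·

Z-buffer (winner per pixel, '.' = empty):
  . . . . . . . . . 1 1 .
  . . . . 1 1 1 1 1 1 0 .
  . . . . 1 1 1 1 1 0 0 .
  . . . . 1 1 1 1 1 0 0 .
  . . . . 1 1 1 1 0 0 0 0
  . . . . 1 1 1 1 0 0 0 0
  . . . . . 1 1 0 0 0 0 0
  . . . . . 1 0 0 0 0 0 0
  . . . . . 1 0 0 0 0 0 0
  . . . . . 0 0 . . . . .
  . . . . . . . . . . . .

Final: 0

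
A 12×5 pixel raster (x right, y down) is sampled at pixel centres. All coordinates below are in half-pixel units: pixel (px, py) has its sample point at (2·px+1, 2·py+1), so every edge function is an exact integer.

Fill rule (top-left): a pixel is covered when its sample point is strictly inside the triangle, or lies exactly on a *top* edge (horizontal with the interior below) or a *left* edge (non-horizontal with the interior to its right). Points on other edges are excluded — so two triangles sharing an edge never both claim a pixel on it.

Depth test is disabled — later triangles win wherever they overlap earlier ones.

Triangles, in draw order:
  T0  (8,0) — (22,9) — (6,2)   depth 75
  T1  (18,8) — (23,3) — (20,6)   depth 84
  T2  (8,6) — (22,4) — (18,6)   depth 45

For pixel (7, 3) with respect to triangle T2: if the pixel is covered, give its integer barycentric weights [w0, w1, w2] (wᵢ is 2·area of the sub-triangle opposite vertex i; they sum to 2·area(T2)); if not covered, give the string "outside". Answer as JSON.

T0:
  2·area = 46
  edge (8, 0)→(22, 9): d=(14,9) right/bottom  bias=-1
  edge (22, 9)→(6, 2): d=(-16,-7) top-left  bias=+0
  edge (6, 2)→(8, 0): d=(2,-2) top-left  bias=+0
    (3,0)@(7, 1): e=[23,23,0] → #  [on edge]
    (4,0)@(9, 1): e=[5,37,4] → #
    (5,0)@(11, 1): e=[-13,51,8] → ·
    (2,1)@(5, 3): e=[69,-23,0] → ·  [on edge]
    (3,1)@(7, 3): e=[51,-9,4] → ·
    (4,1)@(9, 3): e=[33,5,8] → #
    (5,1)@(11, 3): e=[15,19,12] → #
    (6,1)@(13, 3): e=[-3,33,16] → ·
    (1,2)@(3, 5): e=[115,-69,0] → ·  [on edge]
    (4,2)@(9, 5): e=[61,-27,12] → ·
    (5,2)@(11, 5): e=[43,-13,16] → ·
    (6,2)@(13, 5): e=[25,1,20] → #
    (0,3)@(1, 7): e=[161,-115,0] → ·  [on edge]
  covered (6 px):
    · · · # # · · · · · · ·
    · · · · # # · · · · · ·
    · · · · · · # # · · · ·
    · · · · · · · · · · · ·
    · · · · · · · · · · · ·
T1:
  degenerate (2·area = 0) — covers nothing
T2:
  2·area = 20
  edge (8, 6)→(22, 4): d=(14,-2) top-left  bias=+0
  edge (22, 4)→(18, 6): d=(-4,2) right/bottom  bias=-1
  edge (18, 6)→(8, 6): d=(-10,0) right/bottom  bias=-1
    (7,2)@(15, 5): e=[0,10,10] → #  [on edge]
    (8,2)@(17, 5): e=[4,6,10] → #
    (9,2)@(19, 5): e=[8,2,10] → #
    (10,2)@(21, 5): e=[12,-2,10] → ·
    (0,3)@(1, 7): e=[0,30,-10] → ·  [on edge]
    (7,3)@(15, 7): e=[28,2,-10] → ·
    (8,3)@(17, 7): e=[32,-2,-10] → ·
    (9,3)@(19, 7): e=[36,-6,-10] → ·
  covered (3 px):
    · · · · · · · · · · · ·
    · · · · · · · · · · · ·
    · · · · · · · # # # · ·
    · · · · · · · · · · · ·
    · · · · · · · · · · · ·

Result: "outside"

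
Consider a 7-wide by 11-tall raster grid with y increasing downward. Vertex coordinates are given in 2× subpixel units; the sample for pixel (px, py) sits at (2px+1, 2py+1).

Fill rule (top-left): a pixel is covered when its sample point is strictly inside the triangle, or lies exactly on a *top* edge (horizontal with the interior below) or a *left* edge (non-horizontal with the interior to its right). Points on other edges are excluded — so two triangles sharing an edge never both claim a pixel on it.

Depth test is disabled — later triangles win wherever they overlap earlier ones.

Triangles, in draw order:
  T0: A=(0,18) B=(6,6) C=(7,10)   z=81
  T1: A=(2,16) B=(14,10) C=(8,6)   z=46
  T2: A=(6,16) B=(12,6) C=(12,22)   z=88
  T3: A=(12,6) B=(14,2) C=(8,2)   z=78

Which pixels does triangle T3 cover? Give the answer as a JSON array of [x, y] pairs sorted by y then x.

T0:
  2·area = 36
  edge (0, 18)→(6, 6): d=(6,-12) top-left  bias=+0
  edge (6, 6)→(7, 10): d=(1,4) right/bottom  bias=-1
  edge (7, 10)→(0, 18): d=(-7,8) right/bottom  bias=-1
    (2,4)@(5, 9): e=[6,7,23] → X
    (3,4)@(7, 9): e=[30,-1,7] → .
    (2,5)@(5, 11): e=[18,9,9] → X
    (3,5)@(7, 11): e=[42,1,-7] → .
    (1,6)@(3, 13): e=[6,19,11] → X
    (2,6)@(5, 13): e=[30,11,-5] → .
    (1,7)@(3, 15): e=[18,21,-3] → .
  covered (3 px):
    . . . . . . .
    . . . . . . .
    . . . . . . .
    . . . . . . .
    . . X . . . .
    . . X . . . .
    . X . . . . .
    . . . . . . .
    . . . . . . .
    . . . . . . .
    . . . . . . .
T1:
  2·area = 84  (B↔C swapped to make it positive)
  edge (2, 16)→(8, 6): d=(6,-10) top-left  bias=+0
  edge (8, 6)→(14, 10): d=(6,4) right/bottom  bias=-1
  edge (14, 10)→(2, 16): d=(-12,6) right/bottom  bias=-1
    (5,0)@(11, 1): e=[0,-42,126] → .  [on edge]
    (4,3)@(9, 7): e=[16,2,66] → X
    (5,3)@(11, 7): e=[36,-6,54] → .
    (3,4)@(7, 9): e=[8,22,54] → X
    (5,4)@(11, 9): e=[48,6,30] → X
    (6,4)@(13, 9): e=[68,-2,18] → .
    (2,5)@(5, 11): e=[0,42,42] → X  [on edge]
    (6,5)@(13, 11): e=[80,10,-6] → .
    (2,6)@(5, 13): e=[12,54,18] → X
    (4,6)@(9, 13): e=[52,38,-6] → .
    (5,6)@(11, 13): e=[72,30,-18] → .
    (1,7)@(3, 15): e=[4,74,6] → X
  covered (11 px):
    . . . . . . .
    . . . . . . .
    . . . . . . .
    . . . . X . .
    . . . X X X .
    . . X X X X .
    . . X X . . .
    . X . . . . .
    . . . . . . .
    . . . . . . .
    . . . . . . .
T2:
  2·area = 96
  edge (6, 16)→(12, 6): d=(6,-10) top-left  bias=+0
  edge (12, 6)→(12, 22): d=(0,16) right/bottom  bias=-1
  edge (12, 22)→(6, 16): d=(-6,-6) top-left  bias=+0
    (5,4)@(11, 9): e=[8,16,72] → X
    (6,4)@(13, 9): e=[28,-16,84] → .
    (0,5)@(1, 11): e=[-80,176,0] → .  [on edge]
    (4,5)@(9, 11): e=[0,48,48] → X  [on edge]
    (6,5)@(13, 11): e=[40,-16,72] → .
    (1,6)@(3, 13): e=[-48,144,0] → .  [on edge]
    (4,6)@(9, 13): e=[12,48,36] → X
    (6,6)@(13, 13): e=[52,-16,60] → .
    (2,7)@(5, 15): e=[-16,112,0] → .  [on edge]
    (3,7)@(7, 15): e=[4,80,12] → X
    (6,7)@(13, 15): e=[64,-16,48] → .
    (3,8)@(7, 17): e=[16,80,0] → X  [on edge]
    (4,9)@(9, 19): e=[48,48,0] → X  [on edge]
    (1,10)@(3, 21): e=[0,144,-48] → .  [on edge]
    (5,10)@(11, 21): e=[80,16,0] → X  [on edge]
  covered (14 px):
    . . . . . . .
    . . . . . . .
    . . . . . . .
    . . . . . . .
    . . . . . X .
    . . . . X X .
    . . . . X X .
    . . . X X X .
    . . . X X X .
    . . . . X X .
    . . . . . X .
T3:
  2·area = 24  (B↔C swapped to make it positive)
  edge (12, 6)→(8, 2): d=(-4,-4) top-left  bias=+0
  edge (8, 2)→(14, 2): d=(6,0) top-left  bias=+0
  edge (14, 2)→(12, 6): d=(-2,4) right/bottom  bias=-1
    (3,0)@(7, 1): e=[0,-6,30] → .  [on edge]
    (4,1)@(9, 3): e=[0,6,18] → X  [on edge]
    (5,1)@(11, 3): e=[8,6,10] → X
    (6,1)@(13, 3): e=[16,6,2] → X
    (4,2)@(9, 5): e=[-8,18,14] → .
    (5,2)@(11, 5): e=[0,18,6] → X  [on edge]
    (6,2)@(13, 5): e=[8,18,-2] → .
    (5,3)@(11, 7): e=[-8,30,2] → .
    (6,3)@(13, 7): e=[0,30,-6] → .  [on edge]
  covered (4 px):
    . . . . . . .
    . . . . X X X
    . . . . . X .
    . . . . . . .
    . . . . . . .
    . . . . . . .
    . . . . . . .
    . . . . . . .
    . . . . . . .
    . . . . . . .
    . . . . . . .

Answer: [[4,1],[5,1],[6,1],[5,2]]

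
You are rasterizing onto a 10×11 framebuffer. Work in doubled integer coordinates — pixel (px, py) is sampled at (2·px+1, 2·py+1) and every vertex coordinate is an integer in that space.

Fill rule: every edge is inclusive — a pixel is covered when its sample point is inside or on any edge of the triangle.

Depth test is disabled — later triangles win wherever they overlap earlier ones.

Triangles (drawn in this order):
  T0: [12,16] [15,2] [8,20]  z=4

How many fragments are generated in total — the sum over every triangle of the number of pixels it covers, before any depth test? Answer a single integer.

T0:
  2·area = 44  (B↔C swapped to make it positive)
  edge (12, 16)→(8, 20): d=(-4,4) inclusive
  edge (8, 20)→(15, 2): d=(7,-18) inclusive
  edge (15, 2)→(12, 16): d=(-3,14) inclusive
    (6,4)@(13, 9): e=[24,13,7] → X
    (7,4)@(15, 9): e=[16,49,-21] → .
    (9,4)@(19, 9): e=[0,121,-77] → .  [on edge]
    (6,5)@(13, 11): e=[16,27,1] → X
    (7,5)@(15, 11): e=[8,63,-27] → .
    (8,5)@(17, 11): e=[0,99,-55] → .  [on edge]
    (5,6)@(11, 13): e=[16,5,23] → X
    (6,6)@(13, 13): e=[8,41,-5] → .
    (7,6)@(15, 13): e=[0,77,-33] → .  [on edge]
    (5,7)@(11, 15): e=[8,19,17] → X
    (6,7)@(13, 15): e=[0,55,-11] → .  [on edge]
    (5,8)@(11, 17): e=[0,33,11] → X  [on edge]
    (4,9)@(9, 19): e=[0,11,33] → X  [on edge]
    (3,10)@(7, 21): e=[0,-11,55] → .  [on edge]
  covered (6 px):
    . . . . . . . . . .
    . . . . . . . . . .
    . . . . . . . . . .
    . . . . . . . . . .
    . . . . . . X . . .
    . . . . . . X . . .
    . . . . . X . . . .
    . . . . . X . . . .
    . . . . . X . . . .
    . . . . X . . . . .
    . . . . . . . . . .

Answer: 6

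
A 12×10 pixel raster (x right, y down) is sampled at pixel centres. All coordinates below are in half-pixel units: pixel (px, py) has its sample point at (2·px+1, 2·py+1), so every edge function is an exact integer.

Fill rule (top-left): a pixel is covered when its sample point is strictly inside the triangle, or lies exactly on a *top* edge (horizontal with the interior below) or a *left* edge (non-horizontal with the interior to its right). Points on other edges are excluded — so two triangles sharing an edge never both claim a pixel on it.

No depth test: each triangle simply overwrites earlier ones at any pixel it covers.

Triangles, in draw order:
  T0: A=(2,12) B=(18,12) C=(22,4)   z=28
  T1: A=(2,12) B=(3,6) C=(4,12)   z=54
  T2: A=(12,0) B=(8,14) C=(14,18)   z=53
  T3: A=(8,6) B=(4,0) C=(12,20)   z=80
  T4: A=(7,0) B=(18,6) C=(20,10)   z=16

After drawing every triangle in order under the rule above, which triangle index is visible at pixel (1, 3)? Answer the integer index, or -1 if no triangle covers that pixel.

T0:
  2·area = 128  (B↔C swapped to make it positive)
  edge (2, 12)→(22, 4): d=(20,-8) top-left  bias=+0
  edge (22, 4)→(18, 12): d=(-4,8) right/bottom  bias=-1
  edge (18, 12)→(2, 12): d=(-16,0) right/bottom  bias=-1
    (10,2)@(21, 5): e=[12,4,112] → #
    (11,2)@(23, 5): e=[28,-12,112] → ·
    (7,3)@(15, 7): e=[4,44,80] → #
    (8,3)@(17, 7): e=[20,28,80] → #
    (9,3)@(19, 7): e=[36,12,80] → #
    (10,3)@(21, 7): e=[52,-4,80] → ·
    (5,4)@(11, 9): e=[12,68,48] → #
    (6,4)@(13, 9): e=[28,52,48] → #
    (10,4)@(21, 9): e=[92,-12,48] → ·
    (2,5)@(5, 11): e=[4,108,16] → #
    (3,5)@(7, 11): e=[20,92,16] → #
    (4,5)@(9, 11): e=[36,76,16] → #
  covered (16 px):
    · · · · · · · · · · · ·
    · · · · · · · · · · · ·
    · · · · · · · · · · # ·
    · · · · · · · # # # · ·
    · · · · · # # # # # · ·
    · · # # # # # # # · · ·
    · · · · · · · · · · · ·
    · · · · · · · · · · · ·
    · · · · · · · · · · · ·
    · · · · · · · · · · · ·
T1:
  2·area = 12
  edge (2, 12)→(3, 6): d=(1,-6) top-left  bias=+0
  edge (3, 6)→(4, 12): d=(1,6) right/bottom  bias=-1
  edge (4, 12)→(2, 12): d=(-2,0) right/bottom  bias=-1
    (1,3)@(3, 7): e=[1,1,10] → #
    (2,3)@(5, 7): e=[13,-11,10] → ·
    (1,4)@(3, 9): e=[3,3,6] → #
    (2,4)@(5, 9): e=[15,-9,6] → ·
    (1,5)@(3, 11): e=[5,5,2] → #
    (2,5)@(5, 11): e=[17,-7,2] → ·
    (1,6)@(3, 13): e=[7,7,-2] → ·
  covered (3 px):
    · · · · · · · · · · · ·
    · · · · · · · · · · · ·
    · · · · · · · · · · · ·
    · # · · · · · · · · · ·
    · # · · · · · · · · · ·
    · # · · · · · · · · · ·
    · · · · · · · · · · · ·
    · · · · · · · · · · · ·
    · · · · · · · · · · · ·
    · · · · · · · · · · · ·
T2:
  2·area = 100  (B↔C swapped to make it positive)
  edge (12, 0)→(14, 18): d=(2,18) right/bottom  bias=-1
  edge (14, 18)→(8, 14): d=(-6,-4) top-left  bias=+0
  edge (8, 14)→(12, 0): d=(4,-14) top-left  bias=+0
    (5,2)@(11, 5): e=[28,66,6] → #
    (6,2)@(13, 5): e=[-8,74,34] → ·
    (5,3)@(11, 7): e=[32,54,14] → #
    (6,3)@(13, 7): e=[-4,62,42] → ·
    (5,4)@(11, 9): e=[36,42,22] → #
    (6,4)@(13, 9): e=[0,50,50] → ·  [on edge]
    (4,5)@(9, 11): e=[76,22,2] → #
    (6,5)@(13, 11): e=[4,38,58] → #
    (7,5)@(15, 11): e=[-32,46,86] → ·
    (4,6)@(9, 13): e=[80,10,10] → #
    (7,6)@(15, 13): e=[-28,34,94] → ·
    (4,7)@(9, 15): e=[84,-2,18] → ·
  covered (12 px):
    · · · · · · · · · · · ·
    · · · · · · · · · · · ·
    · · · · · # · · · · · ·
    · · · · · # · · · · · ·
    · · · · · # · · · · · ·
    · · · · # # # · · · · ·
    · · · · # # # · · · · ·
    · · · · · # # · · · · ·
    · · · · · · # · · · · ·
    · · · · · · · · · · · ·
T3:
  2·area = 32  (B↔C swapped to make it positive)
  edge (8, 6)→(12, 20): d=(4,14) right/bottom  bias=-1
  edge (12, 20)→(4, 0): d=(-8,-20) top-left  bias=+0
  edge (4, 0)→(8, 6): d=(4,6) right/bottom  bias=-1
    (3,2)@(7, 5): e=[10,20,2] → #
    (4,2)@(9, 5): e=[-18,60,-10] → ·
    (3,3)@(7, 7): e=[18,4,10] → #
    (4,3)@(9, 7): e=[-10,44,-2] → ·
    (3,4)@(7, 9): e=[26,-12,18] → ·
    (4,5)@(9, 11): e=[6,12,14] → #
    (5,5)@(11, 11): e=[-22,52,2] → ·
    (4,6)@(9, 13): e=[14,-4,22] → ·
    (5,8)@(11, 17): e=[2,4,26] → #
    (6,8)@(13, 17): e=[-26,44,14] → ·
    (5,9)@(11, 19): e=[10,-12,34] → ·
  covered (4 px):
    · · · · · · · · · · · ·
    · · · · · · · · · · · ·
    · · · # · · · · · · · ·
    · · · # · · · · · · · ·
    · · · · · · · · · · · ·
    · · · · # · · · · · · ·
    · · · · · · · · · · · ·
    · · · · · · · · · · · ·
    · · · · · # · · · · · ·
    · · · · · · · · · · · ·
T4:
  2·area = 32
  edge (7, 0)→(18, 6): d=(11,6) right/bottom  bias=-1
  edge (18, 6)→(20, 10): d=(2,4) right/bottom  bias=-1
  edge (20, 10)→(7, 0): d=(-13,-10) top-left  bias=+0
    (5,1)@(11, 3): e=[9,22,1] → #
    (6,1)@(13, 3): e=[-3,14,21] → ·
    (5,2)@(11, 5): e=[31,26,-25] → ·
    (7,2)@(15, 5): e=[7,10,15] → #
    (8,2)@(17, 5): e=[-5,2,35] → ·
    (7,3)@(15, 7): e=[29,14,-11] → ·
    (8,3)@(17, 7): e=[17,6,9] → #
    (9,3)@(19, 7): e=[5,-2,29] → ·
    (8,4)@(17, 9): e=[39,10,-17] → ·
    (9,4)@(19, 9): e=[27,2,3] → #
    (10,4)@(21, 9): e=[15,-6,23] → ·
    (9,5)@(19, 11): e=[49,6,-23] → ·
  covered (4 px):
    · · · · · · · · · · · ·
    · · · · · # · · · · · ·
    · · · · · · · # · · · ·
    · · · · · · · · # · · ·
    · · · · · · · · · # · ·
    · · · · · · · · · · · ·
    · · · · · · · · · · · ·
    · · · · · · · · · · · ·
    · · · · · · · · · · · ·
    · · · · · · · · · · · ·

Z-buffer (winner per pixel, '.' = empty):
  . . . . . . . . . . . .
  . . . . . 4 . . . . . .
  . . . 3 . 2 . 4 . . 0 .
  . 1 . 3 . 2 . 0 4 0 . .
  . 1 . . . 2 0 0 0 4 . .
  . 1 0 0 3 2 2 0 0 . . .
  . . . . 2 2 2 . . . . .
  . . . . . 2 2 . . . . .
  . . . . . 3 2 . . . . .
  . . . . . . . . . . . .

Answer: 1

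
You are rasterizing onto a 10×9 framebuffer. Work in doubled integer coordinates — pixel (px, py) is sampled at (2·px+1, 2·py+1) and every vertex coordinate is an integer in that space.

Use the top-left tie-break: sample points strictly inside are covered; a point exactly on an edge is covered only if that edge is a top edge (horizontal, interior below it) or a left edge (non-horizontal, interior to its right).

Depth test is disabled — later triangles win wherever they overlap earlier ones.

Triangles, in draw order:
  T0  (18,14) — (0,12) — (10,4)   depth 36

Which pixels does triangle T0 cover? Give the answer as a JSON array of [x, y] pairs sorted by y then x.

T0:
  2·area = 164
  edge (18, 14)→(0, 12): d=(-18,-2) top-left  bias=+0
  edge (0, 12)→(10, 4): d=(10,-8) top-left  bias=+0
  edge (10, 4)→(18, 14): d=(8,10) right/bottom  bias=-1
    (4,2)@(9, 5): e=[144,2,18] → #
    (5,2)@(11, 5): e=[148,18,-2] → ·
    (3,3)@(7, 7): e=[104,6,54] → #
    (5,3)@(11, 7): e=[112,38,14] → #
    (6,3)@(13, 7): e=[116,54,-6] → ·
    (2,4)@(5, 9): e=[64,10,90] → #
    (6,4)@(13, 9): e=[80,74,10] → #
    (7,4)@(15, 9): e=[84,90,-10] → ·
    (1,5)@(3, 11): e=[24,14,126] → #
    (7,5)@(15, 11): e=[48,110,6] → #
    (8,5)@(17, 11): e=[52,126,-14] → ·
    (1,6)@(3, 13): e=[-12,34,142] → ·
    (4,6)@(9, 13): e=[0,82,82] → #  [on edge]
  covered (21 px):
    · · · · · · · · · ·
    · · · · · · · · · ·
    · · · · # · · · · ·
    · · · # # # · · · ·
    · · # # # # # · · ·
    · # # # # # # # · ·
    · · · · # # # # # ·
    · · · · · · · · · ·
    · · · · · · · · · ·

Answer: [[4,2],[3,3],[4,3],[5,3],[2,4],[3,4],[4,4],[5,4],[6,4],[1,5],[2,5],[3,5],[4,5],[5,5],[6,5],[7,5],[4,6],[5,6],[6,6],[7,6],[8,6]]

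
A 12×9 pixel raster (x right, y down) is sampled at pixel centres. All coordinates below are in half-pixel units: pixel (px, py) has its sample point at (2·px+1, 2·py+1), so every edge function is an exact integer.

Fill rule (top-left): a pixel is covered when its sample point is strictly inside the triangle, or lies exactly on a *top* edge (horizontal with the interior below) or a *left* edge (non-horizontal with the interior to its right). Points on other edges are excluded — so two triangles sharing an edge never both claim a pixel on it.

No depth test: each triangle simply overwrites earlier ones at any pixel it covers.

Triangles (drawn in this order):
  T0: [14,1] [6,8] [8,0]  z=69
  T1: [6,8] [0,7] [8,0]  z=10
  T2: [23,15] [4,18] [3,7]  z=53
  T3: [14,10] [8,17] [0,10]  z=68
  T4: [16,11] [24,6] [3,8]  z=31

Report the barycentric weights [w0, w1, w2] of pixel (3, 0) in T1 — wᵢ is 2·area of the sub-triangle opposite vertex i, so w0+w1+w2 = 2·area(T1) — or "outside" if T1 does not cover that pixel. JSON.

T0:
  2·area = 50
  edge (14, 1)→(6, 8): d=(-8,7) right/bottom  bias=-1
  edge (6, 8)→(8, 0): d=(2,-8) top-left  bias=+0
  edge (8, 0)→(14, 1): d=(6,1) right/bottom  bias=-1
    (4,0)@(9, 1): e=[35,10,5] → #
    (5,0)@(11, 1): e=[21,26,3] → #
    (6,0)@(13, 1): e=[7,42,1] → #
    (7,0)@(15, 1): e=[-7,58,-1] → ·
    (4,1)@(9, 3): e=[19,14,17] → #
    (6,1)@(13, 3): e=[-9,46,13] → ·
    (3,2)@(7, 5): e=[17,2,31] → #
    (5,2)@(11, 5): e=[-11,34,27] → ·
    (3,3)@(7, 7): e=[1,6,43] → #
    (4,3)@(9, 7): e=[-13,22,41] → ·
    (3,4)@(7, 9): e=[-15,10,55] → ·
  covered (8 px):
    · · · · # # # · · · · ·
    · · · · # # · · · · · ·
    · · · # # · · · · · · ·
    · · · # · · · · · · · ·
    · · · · · · · · · · · ·
    · · · · · · · · · · · ·
    · · · · · · · · · · · ·
    · · · · · · · · · · · ·
    · · · · · · · · · · · ·
T1:
  2·area = 50
  edge (6, 8)→(0, 7): d=(-6,-1) top-left  bias=+0
  edge (0, 7)→(8, 0): d=(8,-7) top-left  bias=+0
  edge (8, 0)→(6, 8): d=(-2,8) right/bottom  bias=-1
    (3,0)@(7, 1): e=[43,1,6] → #
    (4,0)@(9, 1): e=[45,15,-10] → ·
    (2,1)@(5, 3): e=[29,3,18] → #
    (4,1)@(9, 3): e=[33,31,-14] → ·
    (1,2)@(3, 5): e=[15,5,30] → #
    (3,2)@(7, 5): e=[19,33,-2] → ·
    (0,3)@(1, 7): e=[1,7,42] → #
    (3,3)@(7, 7): e=[7,49,-6] → ·
    (0,4)@(1, 9): e=[-11,23,38] → ·
    (1,4)@(3, 9): e=[-9,37,22] → ·
    (2,4)@(5, 9): e=[-7,51,6] → ·
  covered (8 px):
    · · · # · · · · · · · ·
    · · # # · · · · · · · ·
    · # # · · · · · · · · ·
    # # # · · · · · · · · ·
    · · · · · · · · · · · ·
    · · · · · · · · · · · ·
    · · · · · · · · · · · ·
    · · · · · · · · · · · ·
    · · · · · · · · · · · ·
T2:
  2·area = 212
  edge (23, 15)→(4, 18): d=(-19,3) right/bottom  bias=-1
  edge (4, 18)→(3, 7): d=(-1,-11) top-left  bias=+0
  edge (3, 7)→(23, 15): d=(20,8) right/bottom  bias=-1
    (1,3)@(3, 7): e=[212,0,0] → ·  [on edge]
    (2,4)@(5, 9): e=[168,20,24] → #
    (3,4)@(7, 9): e=[162,42,8] → #
    (4,4)@(9, 9): e=[156,64,-8] → ·
    (2,5)@(5, 11): e=[130,18,64] → #
    (4,5)@(9, 11): e=[118,62,32] → #
    (5,5)@(11, 11): e=[112,84,16] → #
    (6,5)@(13, 11): e=[106,106,0] → ·  [on edge]
    (2,6)@(5, 13): e=[92,16,104] → #
    (6,6)@(13, 13): e=[68,104,40] → #
    (7,6)@(15, 13): e=[62,126,24] → #
    (8,6)@(17, 13): e=[56,148,8] → #
    (11,7)@(23, 15): e=[0,212,0] → ·  [on edge]
  covered (25 px):
    · · · · · · · · · · · ·
    · · · · · · · · · · · ·
    · · · · · · · · · · · ·
    · · · · · · · · · · · ·
    · · # # · · · · · · · ·
    · · # # # # · · · · · ·
    · · # # # # # # # · · ·
    · · # # # # # # # # # ·
    · · # # # · · · · · · ·
T3:
  2·area = 98
  edge (14, 10)→(8, 17): d=(-6,7) right/bottom  bias=-1
  edge (8, 17)→(0, 10): d=(-8,-7) top-left  bias=+0
  edge (0, 10)→(14, 10): d=(14,0) top-left  bias=+0
    (1,5)@(3, 11): e=[71,13,14] → #
    (2,5)@(5, 11): e=[57,27,14] → #
    (3,5)@(7, 11): e=[43,41,14] → #
    (4,5)@(9, 11): e=[29,55,14] → #
    (5,5)@(11, 11): e=[15,69,14] → #
    (6,5)@(13, 11): e=[1,83,14] → #
    (7,5)@(15, 11): e=[-13,97,14] → ·
    (1,6)@(3, 13): e=[59,-3,42] → ·
    (2,6)@(5, 13): e=[45,11,42] → #
    (6,6)@(13, 13): e=[-11,67,42] → ·
    (2,7)@(5, 15): e=[33,-5,70] → ·
    (3,7)@(7, 15): e=[19,9,70] → #
  covered (12 px):
    · · · · · · · · · · · ·
    · · · · · · · · · · · ·
    · · · · · · · · · · · ·
    · · · · · · · · · · · ·
    · · · · · · · · · · · ·
    · # # # # # # · · · · ·
    · · # # # # · · · · · ·
    · · · # # · · · · · · ·
    · · · · · · · · · · · ·
T4:
  2·area = 89  (B↔C swapped to make it positive)
  edge (16, 11)→(3, 8): d=(-13,-3) top-left  bias=+0
  edge (3, 8)→(24, 6): d=(21,-2) top-left  bias=+0
  edge (24, 6)→(16, 11): d=(-8,5) right/bottom  bias=-1
    (7,3)@(15, 7): e=[49,3,37] → #
    (8,3)@(17, 7): e=[55,7,27] → #
    (9,3)@(19, 7): e=[61,11,17] → #
    (10,3)@(21, 7): e=[67,15,7] → #
    (11,3)@(23, 7): e=[73,19,-3] → ·
    (4,4)@(9, 9): e=[5,33,51] → #
    (5,4)@(11, 9): e=[11,37,41] → #
    (6,4)@(13, 9): e=[17,41,31] → #
    (10,4)@(21, 9): e=[41,57,-9] → ·
    (4,5)@(9, 11): e=[-21,75,35] → ·
    (5,5)@(11, 11): e=[-15,79,25] → ·
    (6,5)@(13, 11): e=[-9,83,15] → ·
  covered (10 px):
    · · · · · · · · · · · ·
    · · · · · · · · · · · ·
    · · · · · · · · · · · ·
    · · · · · · · # # # # ·
    · · · · # # # # # # · ·
    · · · · · · · · · · · ·
    · · · · · · · · · · · ·
    · · · · · · · · · · · ·
    · · · · · · · · · · · ·

Final: [1,6,43]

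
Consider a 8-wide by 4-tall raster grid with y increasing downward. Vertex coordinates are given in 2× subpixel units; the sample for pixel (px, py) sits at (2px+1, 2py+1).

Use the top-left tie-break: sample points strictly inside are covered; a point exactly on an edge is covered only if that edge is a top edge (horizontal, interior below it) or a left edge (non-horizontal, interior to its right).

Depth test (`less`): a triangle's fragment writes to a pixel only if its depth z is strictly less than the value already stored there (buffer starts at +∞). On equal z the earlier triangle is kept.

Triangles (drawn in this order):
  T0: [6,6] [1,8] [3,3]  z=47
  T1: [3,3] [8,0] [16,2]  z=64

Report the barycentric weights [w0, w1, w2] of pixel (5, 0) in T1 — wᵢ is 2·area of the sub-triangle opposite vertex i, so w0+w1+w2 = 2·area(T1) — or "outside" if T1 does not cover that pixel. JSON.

T0:
  2·area = 21
  edge (6, 6)→(1, 8): d=(-5,2) right/bottom  bias=-1
  edge (1, 8)→(3, 3): d=(2,-5) top-left  bias=+0
  edge (3, 3)→(6, 6): d=(3,3) right/bottom  bias=-1
    (0,0)@(1, 1): e=[35,-14,0] → ·  [on edge]
    (1,1)@(3, 3): e=[21,0,0] → ·  [on edge]
    (1,2)@(3, 5): e=[11,4,6] → █
    (2,2)@(5, 5): e=[7,14,0] → ·  [on edge]
    (1,3)@(3, 7): e=[1,8,12] → █
    (2,3)@(5, 7): e=[-3,18,6] → ·
    (3,3)@(7, 7): e=[-7,28,0] → ·  [on edge]
  covered (2 px):
    · · · · · · · ·
    · · · · · · · ·
    · █ · · · · · ·
    · █ · · · · · ·
T1:
  2·area = 34
  edge (3, 3)→(8, 0): d=(5,-3) top-left  bias=+0
  edge (8, 0)→(16, 2): d=(8,2) right/bottom  bias=-1
  edge (16, 2)→(3, 3): d=(-13,1) right/bottom  bias=-1
    (3,0)@(7, 1): e=[2,10,22] → █
    (4,0)@(9, 1): e=[8,6,20] → █
    (5,0)@(11, 1): e=[14,2,18] → █
    (6,0)@(13, 1): e=[20,-2,16] → ·
    (1,1)@(3, 3): e=[0,34,0] → ·  [on edge]
    (3,1)@(7, 3): e=[12,26,-4] → ·
    (4,1)@(9, 3): e=[18,22,-6] → ·
    (5,1)@(11, 3): e=[24,18,-8] → ·
  covered (3 px):
    · · · █ █ █ · ·
    · · · · · · · ·
    · · · · · · · ·
    · · · · · · · ·

Final: [2,18,14]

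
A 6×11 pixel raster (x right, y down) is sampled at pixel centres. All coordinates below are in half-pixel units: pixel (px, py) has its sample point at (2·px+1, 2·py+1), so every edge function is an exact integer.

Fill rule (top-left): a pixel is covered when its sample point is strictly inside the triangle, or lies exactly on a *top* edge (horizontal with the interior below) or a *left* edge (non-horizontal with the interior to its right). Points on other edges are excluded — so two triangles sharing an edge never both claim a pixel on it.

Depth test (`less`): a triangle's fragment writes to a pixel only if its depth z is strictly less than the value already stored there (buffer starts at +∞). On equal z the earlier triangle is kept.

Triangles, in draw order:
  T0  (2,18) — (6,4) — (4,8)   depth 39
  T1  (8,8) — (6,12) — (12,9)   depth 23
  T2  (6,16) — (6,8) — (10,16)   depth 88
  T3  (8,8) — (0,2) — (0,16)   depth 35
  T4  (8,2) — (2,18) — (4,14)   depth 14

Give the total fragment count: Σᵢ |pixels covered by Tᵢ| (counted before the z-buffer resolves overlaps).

T0:
  2·area = 12  (B↔C swapped to make it positive)
  edge (2, 18)→(4, 8): d=(2,-10) top-left  bias=+0
  edge (4, 8)→(6, 4): d=(2,-4) top-left  bias=+0
  edge (6, 4)→(2, 18): d=(-4,14) right/bottom  bias=-1
    (2,1)@(5, 3): e=[0,-6,18] → .  [on edge]
    (2,3)@(5, 7): e=[8,2,2] → X
    (3,3)@(7, 7): e=[28,10,-26] → .
    (2,4)@(5, 9): e=[12,6,-6] → .
    (1,6)@(3, 13): e=[0,6,6] → X  [on edge]
    (2,6)@(5, 13): e=[20,14,-22] → .
    (1,7)@(3, 15): e=[4,10,-2] → .
  covered (2 px):
    . . . . . .
    . . . . . .
    . . . . . .
    . . X . . .
    . . . . . .
    . . . . . .
    . X . . . .
    . . . . . .
    . . . . . .
    . . . . . .
    . . . . . .
T1:
  2·area = 18  (B↔C swapped to make it positive)
  edge (8, 8)→(12, 9): d=(4,1) right/bottom  bias=-1
  edge (12, 9)→(6, 12): d=(-6,3) right/bottom  bias=-1
  edge (6, 12)→(8, 8): d=(2,-4) top-left  bias=+0
    (4,4)@(9, 9): e=[3,9,6] → X
    (5,4)@(11, 9): e=[1,3,14] → X
    (3,5)@(7, 11): e=[13,3,2] → X
    (4,5)@(9, 11): e=[11,-3,10] → .
    (5,5)@(11, 11): e=[9,-9,18] → .
    (3,6)@(7, 13): e=[21,-9,6] → .
  covered (3 px):
    . . . . . .
    . . . . . .
    . . . . . .
    . . . . . .
    . . . . X X
    . . . X . .
    . . . . . .
    . . . . . .
    . . . . . .
    . . . . . .
    . . . . . .
T2:
  2·area = 32
  edge (6, 16)→(6, 8): d=(0,-8) top-left  bias=+0
  edge (6, 8)→(10, 16): d=(4,8) right/bottom  bias=-1
  edge (10, 16)→(6, 16): d=(-4,0) right/bottom  bias=-1
    (3,5)@(7, 11): e=[8,4,20] → X
    (4,5)@(9, 11): e=[24,-12,20] → .
    (3,6)@(7, 13): e=[8,12,12] → X
    (4,6)@(9, 13): e=[24,-4,12] → .
    (3,7)@(7, 15): e=[8,20,4] → X
    (4,7)@(9, 15): e=[24,4,4] → X
    (5,7)@(11, 15): e=[40,-12,4] → .
    (3,8)@(7, 17): e=[8,28,-4] → .
    (4,8)@(9, 17): e=[24,12,-4] → .
  covered (4 px):
    . . . . . .
    . . . . . .
    . . . . . .
    . . . . . .
    . . . . . .
    . . . X . .
    . . . X . .
    . . . X X .
    . . . . . .
    . . . . . .
    . . . . . .
T3:
  2·area = 112  (B↔C swapped to make it positive)
  edge (8, 8)→(0, 16): d=(-8,8) right/bottom  bias=-1
  edge (0, 16)→(0, 2): d=(0,-14) top-left  bias=+0
  edge (0, 2)→(8, 8): d=(8,6) right/bottom  bias=-1
    (0,1)@(1, 3): e=[96,14,2] → X
    (1,1)@(3, 3): e=[80,42,-10] → .
    (0,2)@(1, 5): e=[80,14,18] → X
    (1,2)@(3, 5): e=[64,42,6] → X
    (2,2)@(5, 5): e=[48,70,-6] → .
    (5,2)@(11, 5): e=[0,154,-42] → .  [on edge]
    (0,3)@(1, 7): e=[64,14,34] → X
    (2,3)@(5, 7): e=[32,70,10] → X
    (3,3)@(7, 7): e=[16,98,-2] → .
    (4,3)@(9, 7): e=[0,126,-14] → .  [on edge]
    (0,4)@(1, 9): e=[48,14,50] → X
    (3,4)@(7, 9): e=[0,98,14] → .  [on edge]
    (2,5)@(5, 11): e=[0,70,42] → .  [on edge]
    (1,6)@(3, 13): e=[0,42,70] → .  [on edge]
    (0,7)@(1, 15): e=[0,14,98] → .  [on edge]
  covered (12 px):
    . . . . . .
    X . . . . .
    X X . . . .
    X X X . . .
    X X X . . .
    X X . . . .
    X . . . . .
    . . . . . .
    . . . . . .
    . . . . . .
    . . . . . .
T4:
  2·area = 8  (B↔C swapped to make it positive)
  edge (8, 2)→(4, 14): d=(-4,12) right/bottom  bias=-1
  edge (4, 14)→(2, 18): d=(-2,4) right/bottom  bias=-1
  edge (2, 18)→(8, 2): d=(6,-16) top-left  bias=+0
    (3,2)@(7, 5): e=[0,6,2] → .  [on edge]
    (2,5)@(5, 11): e=[0,2,6] → .  [on edge]
    (1,8)@(3, 17): e=[0,-2,10] → .  [on edge]
  covered (0 px):
    . . . . . .
    . . . . . .
    . . . . . .
    . . . . . .
    . . . . . .
    . . . . . .
    . . . . . .
    . . . . . .
    . . . . . .
    . . . . . .
    . . . . . .

Answer: 21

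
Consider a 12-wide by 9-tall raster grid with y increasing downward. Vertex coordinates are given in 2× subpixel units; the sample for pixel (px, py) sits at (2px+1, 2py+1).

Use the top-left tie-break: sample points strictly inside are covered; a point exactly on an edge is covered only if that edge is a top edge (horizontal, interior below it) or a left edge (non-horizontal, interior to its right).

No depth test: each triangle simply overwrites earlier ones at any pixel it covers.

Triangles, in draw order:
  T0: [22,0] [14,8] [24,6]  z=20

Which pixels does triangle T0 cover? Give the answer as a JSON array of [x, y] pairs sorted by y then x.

T0:
  2·area = 64  (B↔C swapped to make it positive)
  edge (22, 0)→(24, 6): d=(2,6) right/bottom  bias=-1
  edge (24, 6)→(14, 8): d=(-10,2) right/bottom  bias=-1
  edge (14, 8)→(22, 0): d=(8,-8) top-left  bias=+0
    (10,0)@(21, 1): e=[8,56,0] → █  [on edge]
    (11,0)@(23, 1): e=[-4,52,16] → ·
    (9,1)@(19, 3): e=[24,40,0] → █  [on edge]
    (11,1)@(23, 3): e=[0,32,32] → ·  [on edge]
    (8,2)@(17, 5): e=[40,24,0] → █  [on edge]
    (11,2)@(23, 5): e=[4,12,48] → █
    (7,3)@(15, 7): e=[56,8,0] → █  [on edge]
    (9,3)@(19, 7): e=[32,0,32] → ·  [on edge]
    (10,3)@(21, 7): e=[20,-4,48] → ·
    (11,3)@(23, 7): e=[8,-8,64] → ·
    (4,4)@(9, 9): e=[96,0,-32] → ·  [on edge]
    (6,4)@(13, 9): e=[72,-8,0] → ·  [on edge]
    (5,5)@(11, 11): e=[88,-24,0] → ·  [on edge]
    (4,6)@(9, 13): e=[104,-40,0] → ·  [on edge]
    (3,7)@(7, 15): e=[120,-56,0] → ·  [on edge]
    (2,8)@(5, 17): e=[136,-72,0] → ·  [on edge]
  covered (9 px):
    · · · · · · · · · · █ ·
    · · · · · · · · · █ █ ·
    · · · · · · · · █ █ █ █
    · · · · · · · █ █ · · ·
    · · · · · · · · · · · ·
    · · · · · · · · · · · ·
    · · · · · · · · · · · ·
    · · · · · · · · · · · ·
    · · · · · · · · · · · ·

Result: [[10,0],[9,1],[10,1],[8,2],[9,2],[10,2],[11,2],[7,3],[8,3]]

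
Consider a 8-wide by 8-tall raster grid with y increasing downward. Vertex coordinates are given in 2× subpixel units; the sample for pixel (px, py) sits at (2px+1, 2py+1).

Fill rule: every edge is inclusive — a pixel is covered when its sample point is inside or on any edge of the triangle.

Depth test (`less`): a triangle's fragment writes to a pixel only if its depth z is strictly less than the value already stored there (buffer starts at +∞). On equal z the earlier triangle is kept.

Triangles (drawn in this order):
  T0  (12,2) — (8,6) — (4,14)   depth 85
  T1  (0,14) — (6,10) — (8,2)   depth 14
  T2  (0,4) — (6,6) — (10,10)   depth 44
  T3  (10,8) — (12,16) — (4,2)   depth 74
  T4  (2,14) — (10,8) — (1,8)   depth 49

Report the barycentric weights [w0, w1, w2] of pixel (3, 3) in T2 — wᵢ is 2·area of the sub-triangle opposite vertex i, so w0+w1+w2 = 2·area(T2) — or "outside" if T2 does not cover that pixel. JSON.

T0:
  2·area = 16  (B↔C swapped to make it positive)
  edge (12, 2)→(4, 14): d=(-8,12) inclusive
  edge (4, 14)→(8, 6): d=(4,-8) inclusive
  edge (8, 6)→(12, 2): d=(4,-4) inclusive
    (6,0)@(13, 1): e=[-4,20,0] → ·  [on edge]
    (5,1)@(11, 3): e=[4,12,0] → █  [on edge]
    (6,1)@(13, 3): e=[-20,28,8] → ·
    (4,2)@(9, 5): e=[12,4,0] → █  [on edge]
    (5,2)@(11, 5): e=[-12,20,8] → ·
    (3,3)@(7, 7): e=[20,-4,0] → ·  [on edge]
    (4,3)@(9, 7): e=[-4,12,8] → ·
    (2,4)@(5, 9): e=[28,-12,0] → ·  [on edge]
    (3,4)@(7, 9): e=[4,4,8] → █
    (4,4)@(9, 9): e=[-20,20,16] → ·
    (1,5)@(3, 11): e=[36,-20,0] → ·  [on edge]
    (3,5)@(7, 11): e=[-12,12,16] → ·
    (0,6)@(1, 13): e=[44,-28,0] → ·  [on edge]
  covered (3 px):
    · · · · · · · ·
    · · · · · █ · ·
    · · · · █ · · ·
    · · · · · · · ·
    · · · █ · · · ·
    · · · · · · · ·
    · · · · · · · ·
    · · · · · · · ·
T1:
  2·area = 40  (B↔C swapped to make it positive)
  edge (0, 14)→(8, 2): d=(8,-12) inclusive
  edge (8, 2)→(6, 10): d=(-2,8) inclusive
  edge (6, 10)→(0, 14): d=(-6,4) inclusive
    (3,2)@(7, 5): e=[12,2,26] → █
    (4,2)@(9, 5): e=[36,-14,18] → ·
    (2,3)@(5, 7): e=[4,14,22] → █
    (3,3)@(7, 7): e=[28,-2,14] → ·
    (2,4)@(5, 9): e=[20,10,10] → █
    (3,4)@(7, 9): e=[44,-6,2] → ·
    (1,5)@(3, 11): e=[12,22,6] → █
    (2,5)@(5, 11): e=[36,6,-2] → ·
    (0,6)@(1, 13): e=[4,34,2] → █
    (1,6)@(3, 13): e=[28,18,-6] → ·
    (0,7)@(1, 15): e=[20,30,-10] → ·
  covered (5 px):
    · · · · · · · ·
    · · · · · · · ·
    · · · █ · · · ·
    · · █ · · · · ·
    · · █ · · · · ·
    · █ · · · · · ·
    █ · · · · · · ·
    · · · · · · · ·
T2:
  2·area = 16
  edge (0, 4)→(6, 6): d=(6,2) inclusive
  edge (6, 6)→(10, 10): d=(4,4) inclusive
  edge (10, 10)→(0, 4): d=(-10,-6) inclusive
    (0,0)@(1, 1): e=[-20,0,36] → ·  [on edge]
    (1,1)@(3, 3): e=[-12,0,28] → ·  [on edge]
    (1,2)@(3, 5): e=[0,8,8] → █  [on edge]
    (2,2)@(5, 5): e=[-4,0,20] → ·  [on edge]
    (1,3)@(3, 7): e=[12,16,-12] → ·
    (2,3)@(5, 7): e=[8,8,0] → █  [on edge]
    (3,3)@(7, 7): e=[4,0,12] → █  [on edge]
    (4,3)@(9, 7): e=[0,-8,24] → ·  [on edge]
    (2,4)@(5, 9): e=[20,16,-20] → ·
    (3,4)@(7, 9): e=[16,8,-8] → ·
    (4,4)@(9, 9): e=[12,0,4] → █  [on edge]
    (5,4)@(11, 9): e=[8,-8,16] → ·
    (7,4)@(15, 9): e=[0,-24,40] → ·  [on edge]
    (5,5)@(11, 11): e=[20,0,-4] → ·  [on edge]
    (6,6)@(13, 13): e=[28,0,-12] → ·  [on edge]
    (7,6)@(15, 13): e=[24,-8,0] → ·  [on edge]
    (7,7)@(15, 15): e=[36,0,-20] → ·  [on edge]
  covered (4 px):
    · · · · · · · ·
    · · · · · · · ·
    · █ · · · · · ·
    · · █ █ · · · ·
    · · · · █ · · ·
    · · · · · · · ·
    · · · · · · · ·
    · · · · · · · ·
T3:
  2·area = 36
  edge (10, 8)→(12, 16): d=(2,8) inclusive
  edge (12, 16)→(4, 2): d=(-8,-14) inclusive
  edge (4, 2)→(10, 8): d=(6,6) inclusive
    (1,0)@(3, 1): e=[42,-6,0] → ·  [on edge]
    (2,1)@(5, 3): e=[30,6,0] → █  [on edge]
    (3,1)@(7, 3): e=[14,34,-12] → ·
    (2,2)@(5, 5): e=[34,-10,12] → ·
    (3,2)@(7, 5): e=[18,18,0] → █  [on edge]
    (4,2)@(9, 5): e=[2,46,-12] → ·
    (3,3)@(7, 7): e=[22,2,12] → █
    (4,3)@(9, 7): e=[6,30,0] → █  [on edge]
    (5,3)@(11, 7): e=[-10,58,-12] → ·
    (3,4)@(7, 9): e=[26,-14,24] → ·
    (4,4)@(9, 9): e=[10,14,12] → █
    (5,4)@(11, 9): e=[-6,42,0] → ·  [on edge]
    (6,5)@(13, 11): e=[-18,54,0] → ·  [on edge]
    (7,6)@(15, 13): e=[-30,66,0] → ·  [on edge]
  covered (6 px):
    · · · · · · · ·
    · · █ · · · · ·
    · · · █ · · · ·
    · · · █ █ · · ·
    · · · · █ · · ·
    · · · · · · · ·
    · · · · · █ · ·
    · · · · · · · ·
T4:
  2·area = 54  (B↔C swapped to make it positive)
  edge (2, 14)→(1, 8): d=(-1,-6) inclusive
  edge (1, 8)→(10, 8): d=(9,0) inclusive
  edge (10, 8)→(2, 14): d=(-8,6) inclusive
    (1,4)@(3, 9): e=[11,9,34] → █
    (2,4)@(5, 9): e=[23,9,22] → █
    (3,4)@(7, 9): e=[35,9,10] → █
    (4,4)@(9, 9): e=[47,9,-2] → ·
    (1,5)@(3, 11): e=[9,27,18] → █
    (3,5)@(7, 11): e=[33,27,-6] → ·
    (1,6)@(3, 13): e=[7,45,2] → █
    (2,6)@(5, 13): e=[19,45,-10] → ·
    (1,7)@(3, 15): e=[5,63,-14] → ·
  covered (6 px):
    · · · · · · · ·
    · · · · · · · ·
    · · · · · · · ·
    · · · · · · · ·
    · █ █ █ · · · ·
    · █ █ · · · · ·
    · █ · · · · · ·
    · · · · · · · ·

Result: [0,12,4]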